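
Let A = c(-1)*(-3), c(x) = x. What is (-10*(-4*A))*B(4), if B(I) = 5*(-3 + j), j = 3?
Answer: 0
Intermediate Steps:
A = 3 (A = -1*(-3) = 3)
B(I) = 0 (B(I) = 5*(-3 + 3) = 5*0 = 0)
(-10*(-4*A))*B(4) = -10*(-4*3)*0 = -(-120)*0 = -10*(-12)*0 = 120*0 = 0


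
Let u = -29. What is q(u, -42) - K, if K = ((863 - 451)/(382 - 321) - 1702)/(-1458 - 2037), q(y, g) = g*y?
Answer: 17304540/14213 ≈ 1217.5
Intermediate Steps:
K = 6894/14213 (K = (412/61 - 1702)/(-3495) = (412*(1/61) - 1702)*(-1/3495) = (412/61 - 1702)*(-1/3495) = -103410/61*(-1/3495) = 6894/14213 ≈ 0.48505)
q(u, -42) - K = -42*(-29) - 1*6894/14213 = 1218 - 6894/14213 = 17304540/14213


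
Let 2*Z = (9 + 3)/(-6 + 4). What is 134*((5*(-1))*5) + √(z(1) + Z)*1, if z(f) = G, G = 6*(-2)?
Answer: -3350 + I*√15 ≈ -3350.0 + 3.873*I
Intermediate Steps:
G = -12
z(f) = -12
Z = -3 (Z = ((9 + 3)/(-6 + 4))/2 = (12/(-2))/2 = (12*(-½))/2 = (½)*(-6) = -3)
134*((5*(-1))*5) + √(z(1) + Z)*1 = 134*((5*(-1))*5) + √(-12 - 3)*1 = 134*(-5*5) + √(-15)*1 = 134*(-25) + (I*√15)*1 = -3350 + I*√15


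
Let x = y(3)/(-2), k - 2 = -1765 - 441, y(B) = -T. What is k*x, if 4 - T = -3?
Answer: -7714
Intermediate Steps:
T = 7 (T = 4 - 1*(-3) = 4 + 3 = 7)
y(B) = -7 (y(B) = -1*7 = -7)
k = -2204 (k = 2 + (-1765 - 441) = 2 - 2206 = -2204)
x = 7/2 (x = -7/(-2) = -7*(-1/2) = 7/2 ≈ 3.5000)
k*x = -2204*7/2 = -7714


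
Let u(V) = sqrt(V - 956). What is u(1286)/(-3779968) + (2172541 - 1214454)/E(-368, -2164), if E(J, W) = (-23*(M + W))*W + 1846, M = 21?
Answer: -958087/106659550 - sqrt(330)/3779968 ≈ -0.0089875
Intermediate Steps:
u(V) = sqrt(-956 + V)
E(J, W) = 1846 + W*(-483 - 23*W) (E(J, W) = (-23*(21 + W))*W + 1846 = (-483 - 23*W)*W + 1846 = W*(-483 - 23*W) + 1846 = 1846 + W*(-483 - 23*W))
u(1286)/(-3779968) + (2172541 - 1214454)/E(-368, -2164) = sqrt(-956 + 1286)/(-3779968) + (2172541 - 1214454)/(1846 - 483*(-2164) - 23*(-2164)**2) = sqrt(330)*(-1/3779968) + 958087/(1846 + 1045212 - 23*4682896) = -sqrt(330)/3779968 + 958087/(1846 + 1045212 - 107706608) = -sqrt(330)/3779968 + 958087/(-106659550) = -sqrt(330)/3779968 + 958087*(-1/106659550) = -sqrt(330)/3779968 - 958087/106659550 = -958087/106659550 - sqrt(330)/3779968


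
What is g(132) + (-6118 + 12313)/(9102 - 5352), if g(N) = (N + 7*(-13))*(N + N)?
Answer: 2706413/250 ≈ 10826.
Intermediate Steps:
g(N) = 2*N*(-91 + N) (g(N) = (N - 91)*(2*N) = (-91 + N)*(2*N) = 2*N*(-91 + N))
g(132) + (-6118 + 12313)/(9102 - 5352) = 2*132*(-91 + 132) + (-6118 + 12313)/(9102 - 5352) = 2*132*41 + 6195/3750 = 10824 + 6195*(1/3750) = 10824 + 413/250 = 2706413/250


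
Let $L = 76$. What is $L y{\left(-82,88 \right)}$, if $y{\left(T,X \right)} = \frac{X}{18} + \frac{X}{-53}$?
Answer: $\frac{117040}{477} \approx 245.37$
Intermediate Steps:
$y{\left(T,X \right)} = \frac{35 X}{954}$ ($y{\left(T,X \right)} = X \frac{1}{18} + X \left(- \frac{1}{53}\right) = \frac{X}{18} - \frac{X}{53} = \frac{35 X}{954}$)
$L y{\left(-82,88 \right)} = 76 \cdot \frac{35}{954} \cdot 88 = 76 \cdot \frac{1540}{477} = \frac{117040}{477}$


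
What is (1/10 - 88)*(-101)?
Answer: 88779/10 ≈ 8877.9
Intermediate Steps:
(1/10 - 88)*(-101) = (⅒ - 88)*(-101) = -879/10*(-101) = 88779/10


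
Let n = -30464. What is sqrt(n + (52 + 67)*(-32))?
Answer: 12*I*sqrt(238) ≈ 185.13*I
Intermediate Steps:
sqrt(n + (52 + 67)*(-32)) = sqrt(-30464 + (52 + 67)*(-32)) = sqrt(-30464 + 119*(-32)) = sqrt(-30464 - 3808) = sqrt(-34272) = 12*I*sqrt(238)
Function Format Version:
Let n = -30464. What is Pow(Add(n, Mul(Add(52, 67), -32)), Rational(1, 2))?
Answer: Mul(12, I, Pow(238, Rational(1, 2))) ≈ Mul(185.13, I)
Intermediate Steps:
Pow(Add(n, Mul(Add(52, 67), -32)), Rational(1, 2)) = Pow(Add(-30464, Mul(Add(52, 67), -32)), Rational(1, 2)) = Pow(Add(-30464, Mul(119, -32)), Rational(1, 2)) = Pow(Add(-30464, -3808), Rational(1, 2)) = Pow(-34272, Rational(1, 2)) = Mul(12, I, Pow(238, Rational(1, 2)))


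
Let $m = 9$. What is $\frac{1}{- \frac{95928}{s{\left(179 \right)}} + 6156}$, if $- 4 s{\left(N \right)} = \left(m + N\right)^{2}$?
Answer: $\frac{2209}{13622586} \approx 0.00016216$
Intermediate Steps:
$s{\left(N \right)} = - \frac{\left(9 + N\right)^{2}}{4}$
$\frac{1}{- \frac{95928}{s{\left(179 \right)}} + 6156} = \frac{1}{- \frac{95928}{\left(- \frac{1}{4}\right) \left(9 + 179\right)^{2}} + 6156} = \frac{1}{- \frac{95928}{\left(- \frac{1}{4}\right) 188^{2}} + 6156} = \frac{1}{- \frac{95928}{\left(- \frac{1}{4}\right) 35344} + 6156} = \frac{1}{- \frac{95928}{-8836} + 6156} = \frac{1}{\left(-95928\right) \left(- \frac{1}{8836}\right) + 6156} = \frac{1}{\frac{23982}{2209} + 6156} = \frac{1}{\frac{13622586}{2209}} = \frac{2209}{13622586}$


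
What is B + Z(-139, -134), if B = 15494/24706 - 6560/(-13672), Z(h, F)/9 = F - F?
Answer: 23369083/21111277 ≈ 1.1069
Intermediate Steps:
Z(h, F) = 0 (Z(h, F) = 9*(F - F) = 9*0 = 0)
B = 23369083/21111277 (B = 15494*(1/24706) - 6560*(-1/13672) = 7747/12353 + 820/1709 = 23369083/21111277 ≈ 1.1069)
B + Z(-139, -134) = 23369083/21111277 + 0 = 23369083/21111277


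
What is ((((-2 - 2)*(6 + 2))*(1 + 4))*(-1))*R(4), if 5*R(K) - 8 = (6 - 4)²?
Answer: 384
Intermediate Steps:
R(K) = 12/5 (R(K) = 8/5 + (6 - 4)²/5 = 8/5 + (⅕)*2² = 8/5 + (⅕)*4 = 8/5 + ⅘ = 12/5)
((((-2 - 2)*(6 + 2))*(1 + 4))*(-1))*R(4) = ((((-2 - 2)*(6 + 2))*(1 + 4))*(-1))*(12/5) = ((-4*8*5)*(-1))*(12/5) = (-32*5*(-1))*(12/5) = -160*(-1)*(12/5) = 160*(12/5) = 384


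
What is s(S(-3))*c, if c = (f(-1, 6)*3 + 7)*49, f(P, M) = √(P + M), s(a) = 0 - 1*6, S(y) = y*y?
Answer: -2058 - 882*√5 ≈ -4030.2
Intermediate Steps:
S(y) = y²
s(a) = -6 (s(a) = 0 - 6 = -6)
f(P, M) = √(M + P)
c = 343 + 147*√5 (c = (√(6 - 1)*3 + 7)*49 = (√5*3 + 7)*49 = (3*√5 + 7)*49 = (7 + 3*√5)*49 = 343 + 147*√5 ≈ 671.70)
s(S(-3))*c = -6*(343 + 147*√5) = -2058 - 882*√5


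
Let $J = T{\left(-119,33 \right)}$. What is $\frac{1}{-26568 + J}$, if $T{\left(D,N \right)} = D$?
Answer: $- \frac{1}{26687} \approx -3.7471 \cdot 10^{-5}$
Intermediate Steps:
$J = -119$
$\frac{1}{-26568 + J} = \frac{1}{-26568 - 119} = \frac{1}{-26687} = - \frac{1}{26687}$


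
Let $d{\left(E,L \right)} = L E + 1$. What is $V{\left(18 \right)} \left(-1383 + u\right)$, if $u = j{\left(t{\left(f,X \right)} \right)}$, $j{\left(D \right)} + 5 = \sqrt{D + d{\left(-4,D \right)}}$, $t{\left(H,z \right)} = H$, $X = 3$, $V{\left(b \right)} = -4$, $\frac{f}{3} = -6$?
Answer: $5552 - 4 \sqrt{55} \approx 5522.3$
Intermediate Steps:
$f = -18$ ($f = 3 \left(-6\right) = -18$)
$d{\left(E,L \right)} = 1 + E L$ ($d{\left(E,L \right)} = E L + 1 = 1 + E L$)
$j{\left(D \right)} = -5 + \sqrt{1 - 3 D}$ ($j{\left(D \right)} = -5 + \sqrt{D - \left(-1 + 4 D\right)} = -5 + \sqrt{1 - 3 D}$)
$u = -5 + \sqrt{55}$ ($u = -5 + \sqrt{1 - -54} = -5 + \sqrt{1 + 54} = -5 + \sqrt{55} \approx 2.4162$)
$V{\left(18 \right)} \left(-1383 + u\right) = - 4 \left(-1383 - \left(5 - \sqrt{55}\right)\right) = - 4 \left(-1388 + \sqrt{55}\right) = 5552 - 4 \sqrt{55}$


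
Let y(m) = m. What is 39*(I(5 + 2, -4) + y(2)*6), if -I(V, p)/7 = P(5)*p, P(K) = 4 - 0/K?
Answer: 4836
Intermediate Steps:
P(K) = 4 (P(K) = 4 - 1*0 = 4 + 0 = 4)
I(V, p) = -28*p
39*(I(5 + 2, -4) + y(2)*6) = 39*(-28*(-4) + 2*6) = 39*(112 + 12) = 39*124 = 4836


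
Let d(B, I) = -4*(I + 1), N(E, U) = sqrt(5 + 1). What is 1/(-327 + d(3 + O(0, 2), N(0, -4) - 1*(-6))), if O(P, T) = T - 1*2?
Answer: -355/125929 + 4*sqrt(6)/125929 ≈ -0.0027412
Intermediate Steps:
O(P, T) = -2 + T (O(P, T) = T - 2 = -2 + T)
N(E, U) = sqrt(6)
d(B, I) = -4 - 4*I (d(B, I) = -4*(1 + I) = -4 - 4*I)
1/(-327 + d(3 + O(0, 2), N(0, -4) - 1*(-6))) = 1/(-327 + (-4 - 4*(sqrt(6) - 1*(-6)))) = 1/(-327 + (-4 - 4*(sqrt(6) + 6))) = 1/(-327 + (-4 - 4*(6 + sqrt(6)))) = 1/(-327 + (-4 + (-24 - 4*sqrt(6)))) = 1/(-327 + (-28 - 4*sqrt(6))) = 1/(-355 - 4*sqrt(6))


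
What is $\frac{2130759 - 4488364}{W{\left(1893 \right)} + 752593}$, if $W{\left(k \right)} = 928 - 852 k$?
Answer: $\frac{471521}{171863} \approx 2.7436$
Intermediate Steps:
$\frac{2130759 - 4488364}{W{\left(1893 \right)} + 752593} = \frac{2130759 - 4488364}{\left(928 - 1612836\right) + 752593} = - \frac{2357605}{\left(928 - 1612836\right) + 752593} = - \frac{2357605}{-1611908 + 752593} = - \frac{2357605}{-859315} = \left(-2357605\right) \left(- \frac{1}{859315}\right) = \frac{471521}{171863}$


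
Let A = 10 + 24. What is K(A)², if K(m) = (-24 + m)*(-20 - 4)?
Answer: 57600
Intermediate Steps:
A = 34
K(m) = 576 - 24*m (K(m) = (-24 + m)*(-24) = 576 - 24*m)
K(A)² = (576 - 24*34)² = (576 - 816)² = (-240)² = 57600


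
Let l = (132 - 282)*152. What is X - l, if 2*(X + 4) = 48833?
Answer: 94425/2 ≈ 47213.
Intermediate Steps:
X = 48825/2 (X = -4 + (½)*48833 = -4 + 48833/2 = 48825/2 ≈ 24413.)
l = -22800 (l = -150*152 = -22800)
X - l = 48825/2 - 1*(-22800) = 48825/2 + 22800 = 94425/2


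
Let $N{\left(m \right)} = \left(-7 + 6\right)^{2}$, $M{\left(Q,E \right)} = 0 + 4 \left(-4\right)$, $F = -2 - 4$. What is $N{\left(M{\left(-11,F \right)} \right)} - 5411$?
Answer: $-5410$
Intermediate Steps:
$F = -6$ ($F = -2 - 4 = -6$)
$M{\left(Q,E \right)} = -16$ ($M{\left(Q,E \right)} = 0 - 16 = -16$)
$N{\left(m \right)} = 1$ ($N{\left(m \right)} = \left(-1\right)^{2} = 1$)
$N{\left(M{\left(-11,F \right)} \right)} - 5411 = 1 - 5411 = -5410$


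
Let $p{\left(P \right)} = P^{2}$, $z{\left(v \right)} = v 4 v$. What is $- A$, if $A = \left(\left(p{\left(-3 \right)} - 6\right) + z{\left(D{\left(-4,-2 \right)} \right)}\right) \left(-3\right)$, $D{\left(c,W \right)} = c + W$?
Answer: $441$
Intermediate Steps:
$D{\left(c,W \right)} = W + c$
$z{\left(v \right)} = 4 v^{2}$ ($z{\left(v \right)} = 4 v v = 4 v^{2}$)
$A = -441$ ($A = \left(\left(\left(-3\right)^{2} - 6\right) + 4 \left(-2 - 4\right)^{2}\right) \left(-3\right) = \left(\left(9 - 6\right) + 4 \left(-6\right)^{2}\right) \left(-3\right) = \left(3 + 4 \cdot 36\right) \left(-3\right) = \left(3 + 144\right) \left(-3\right) = 147 \left(-3\right) = -441$)
$- A = \left(-1\right) \left(-441\right) = 441$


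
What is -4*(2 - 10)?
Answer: 32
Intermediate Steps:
-4*(2 - 10) = -4*(-8) = 32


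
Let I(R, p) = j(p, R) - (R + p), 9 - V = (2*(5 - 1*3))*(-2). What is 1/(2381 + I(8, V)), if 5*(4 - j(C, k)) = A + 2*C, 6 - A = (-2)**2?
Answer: 5/11764 ≈ 0.00042503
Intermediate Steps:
V = 17 (V = 9 - 2*(5 - 1*3)*(-2) = 9 - 2*(5 - 3)*(-2) = 9 - 2*2*(-2) = 9 - 4*(-2) = 9 - 1*(-8) = 9 + 8 = 17)
A = 2 (A = 6 - 1*(-2)**2 = 6 - 1*4 = 6 - 4 = 2)
j(C, k) = 18/5 - 2*C/5 (j(C, k) = 4 - (2 + 2*C)/5 = 4 + (-2/5 - 2*C/5) = 18/5 - 2*C/5)
I(R, p) = 18/5 - R - 7*p/5 (I(R, p) = (18/5 - 2*p/5) - (R + p) = (18/5 - 2*p/5) + (-R - p) = 18/5 - R - 7*p/5)
1/(2381 + I(8, V)) = 1/(2381 + (18/5 - 1*8 - 7/5*17)) = 1/(2381 + (18/5 - 8 - 119/5)) = 1/(2381 - 141/5) = 1/(11764/5) = 5/11764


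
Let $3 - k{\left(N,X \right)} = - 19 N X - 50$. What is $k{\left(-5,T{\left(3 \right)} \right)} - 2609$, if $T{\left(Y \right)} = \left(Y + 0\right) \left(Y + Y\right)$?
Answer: $-4266$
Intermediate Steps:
$T{\left(Y \right)} = 2 Y^{2}$ ($T{\left(Y \right)} = Y 2 Y = 2 Y^{2}$)
$k{\left(N,X \right)} = 53 + 19 N X$ ($k{\left(N,X \right)} = 3 - \left(- 19 N X - 50\right) = 3 - \left(-50 - 19 N X\right) = 3 + \left(50 + 19 N X\right) = 53 + 19 N X$)
$k{\left(-5,T{\left(3 \right)} \right)} - 2609 = \left(53 + 19 \left(-5\right) 2 \cdot 3^{2}\right) - 2609 = \left(53 + 19 \left(-5\right) 2 \cdot 9\right) - 2609 = \left(53 + 19 \left(-5\right) 18\right) - 2609 = \left(53 - 1710\right) - 2609 = -1657 - 2609 = -4266$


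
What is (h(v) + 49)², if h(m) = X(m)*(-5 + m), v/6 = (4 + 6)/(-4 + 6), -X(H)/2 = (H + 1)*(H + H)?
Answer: 8639888401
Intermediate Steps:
X(H) = -4*H*(1 + H) (X(H) = -2*(H + 1)*(H + H) = -2*(1 + H)*2*H = -4*H*(1 + H))
v = 30 (v = 6*((4 + 6)/(-4 + 6)) = 6*(10/2) = 6*(10*(½)) = 6*5 = 30)
h(m) = -4*m*(1 + m)*(-5 + m) (h(m) = (-4*m*(1 + m))*(-5 + m) = -4*m*(1 + m)*(-5 + m))
(h(v) + 49)² = (-4*30*(1 + 30)*(-5 + 30) + 49)² = (-4*30*31*25 + 49)² = (-93000 + 49)² = (-92951)² = 8639888401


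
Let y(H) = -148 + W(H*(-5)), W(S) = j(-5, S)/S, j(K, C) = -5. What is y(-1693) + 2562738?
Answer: 4338464869/1693 ≈ 2.5626e+6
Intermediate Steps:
W(S) = -5/S
y(H) = -148 + 1/H (y(H) = -148 - 5*(-1/(5*H)) = -148 - (-1)/H = -148 + 1/H)
y(-1693) + 2562738 = (-148 + 1/(-1693)) + 2562738 = (-148 - 1/1693) + 2562738 = -250565/1693 + 2562738 = 4338464869/1693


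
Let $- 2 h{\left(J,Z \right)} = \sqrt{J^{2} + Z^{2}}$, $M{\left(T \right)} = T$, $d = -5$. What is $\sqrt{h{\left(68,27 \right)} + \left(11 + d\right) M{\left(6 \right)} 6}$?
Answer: $\frac{\sqrt{864 - 2 \sqrt{5353}}}{2} \approx 13.395$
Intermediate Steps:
$h{\left(J,Z \right)} = - \frac{\sqrt{J^{2} + Z^{2}}}{2}$
$\sqrt{h{\left(68,27 \right)} + \left(11 + d\right) M{\left(6 \right)} 6} = \sqrt{- \frac{\sqrt{68^{2} + 27^{2}}}{2} + \left(11 - 5\right) 6 \cdot 6} = \sqrt{- \frac{\sqrt{4624 + 729}}{2} + 6 \cdot 6 \cdot 6} = \sqrt{- \frac{\sqrt{5353}}{2} + 36 \cdot 6} = \sqrt{- \frac{\sqrt{5353}}{2} + 216} = \sqrt{216 - \frac{\sqrt{5353}}{2}}$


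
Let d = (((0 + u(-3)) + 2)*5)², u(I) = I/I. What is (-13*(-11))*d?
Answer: 32175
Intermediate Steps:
u(I) = 1
d = 225 (d = (((0 + 1) + 2)*5)² = ((1 + 2)*5)² = (3*5)² = 15² = 225)
(-13*(-11))*d = -13*(-11)*225 = 143*225 = 32175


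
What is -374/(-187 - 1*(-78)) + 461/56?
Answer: 71193/6104 ≈ 11.663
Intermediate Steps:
-374/(-187 - 1*(-78)) + 461/56 = -374/(-187 + 78) + 461*(1/56) = -374/(-109) + 461/56 = -374*(-1/109) + 461/56 = 374/109 + 461/56 = 71193/6104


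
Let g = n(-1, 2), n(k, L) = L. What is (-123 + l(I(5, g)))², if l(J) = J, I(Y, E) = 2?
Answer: 14641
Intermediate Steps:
g = 2
(-123 + l(I(5, g)))² = (-123 + 2)² = (-121)² = 14641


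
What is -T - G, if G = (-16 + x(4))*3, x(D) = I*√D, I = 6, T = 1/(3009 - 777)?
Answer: 26783/2232 ≈ 12.000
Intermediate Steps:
T = 1/2232 ≈ 0.00044803
x(D) = 6*√D
G = -12 (G = (-16 + 6*√4)*3 = (-16 + 6*2)*3 = (-16 + 12)*3 = -4*3 = -12)
-T - G = -1*1/2232 - 1*(-12) = -1/2232 + 12 = 26783/2232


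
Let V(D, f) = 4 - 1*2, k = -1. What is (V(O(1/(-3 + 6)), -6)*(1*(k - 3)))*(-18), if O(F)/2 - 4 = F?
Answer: 144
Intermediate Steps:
O(F) = 8 + 2*F
V(D, f) = 2 (V(D, f) = 4 - 2 = 2)
(V(O(1/(-3 + 6)), -6)*(1*(k - 3)))*(-18) = (2*(1*(-1 - 3)))*(-18) = (2*(1*(-4)))*(-18) = (2*(-4))*(-18) = -8*(-18) = 144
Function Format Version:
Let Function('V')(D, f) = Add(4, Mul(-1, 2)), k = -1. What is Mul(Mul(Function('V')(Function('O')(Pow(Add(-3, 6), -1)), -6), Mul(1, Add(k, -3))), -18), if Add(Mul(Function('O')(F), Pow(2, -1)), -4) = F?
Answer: 144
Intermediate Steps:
Function('O')(F) = Add(8, Mul(2, F))
Function('V')(D, f) = 2 (Function('V')(D, f) = Add(4, -2) = 2)
Mul(Mul(Function('V')(Function('O')(Pow(Add(-3, 6), -1)), -6), Mul(1, Add(k, -3))), -18) = Mul(Mul(2, Mul(1, Add(-1, -3))), -18) = Mul(Mul(2, Mul(1, -4)), -18) = Mul(Mul(2, -4), -18) = Mul(-8, -18) = 144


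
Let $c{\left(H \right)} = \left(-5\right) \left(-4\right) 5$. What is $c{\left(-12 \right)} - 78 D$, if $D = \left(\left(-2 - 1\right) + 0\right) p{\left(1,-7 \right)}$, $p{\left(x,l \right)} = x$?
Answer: $334$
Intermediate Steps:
$c{\left(H \right)} = 100$ ($c{\left(H \right)} = 20 \cdot 5 = 100$)
$D = -3$ ($D = \left(\left(-2 - 1\right) + 0\right) 1 = \left(-3 + 0\right) 1 = \left(-3\right) 1 = -3$)
$c{\left(-12 \right)} - 78 D = 100 - -234 = 100 + 234 = 334$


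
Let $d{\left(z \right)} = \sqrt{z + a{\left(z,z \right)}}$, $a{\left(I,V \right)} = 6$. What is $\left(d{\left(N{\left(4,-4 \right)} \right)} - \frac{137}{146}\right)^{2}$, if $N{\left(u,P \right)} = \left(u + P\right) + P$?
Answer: $\frac{61401}{21316} - \frac{137 \sqrt{2}}{73} \approx 0.22644$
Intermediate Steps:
$N{\left(u,P \right)} = u + 2 P$ ($N{\left(u,P \right)} = \left(P + u\right) + P = u + 2 P$)
$d{\left(z \right)} = \sqrt{6 + z}$ ($d{\left(z \right)} = \sqrt{z + 6} = \sqrt{6 + z}$)
$\left(d{\left(N{\left(4,-4 \right)} \right)} - \frac{137}{146}\right)^{2} = \left(\sqrt{6 + \left(4 + 2 \left(-4\right)\right)} - \frac{137}{146}\right)^{2} = \left(\sqrt{6 + \left(4 - 8\right)} - \frac{137}{146}\right)^{2} = \left(\sqrt{6 - 4} - \frac{137}{146}\right)^{2} = \left(\sqrt{2} - \frac{137}{146}\right)^{2} = \left(- \frac{137}{146} + \sqrt{2}\right)^{2}$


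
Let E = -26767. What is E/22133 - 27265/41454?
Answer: -244722209/131071626 ≈ -1.8671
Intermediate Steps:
E/22133 - 27265/41454 = -26767/22133 - 27265/41454 = -26767*1/22133 - 27265*1/41454 = -26767/22133 - 3895/5922 = -244722209/131071626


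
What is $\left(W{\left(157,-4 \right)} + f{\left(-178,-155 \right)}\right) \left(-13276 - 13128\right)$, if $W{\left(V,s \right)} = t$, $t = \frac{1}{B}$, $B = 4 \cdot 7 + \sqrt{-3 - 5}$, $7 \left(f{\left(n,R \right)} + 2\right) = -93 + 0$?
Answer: $\frac{39864382}{99} + \frac{6601 i \sqrt{2}}{99} \approx 4.0267 \cdot 10^{5} + 94.295 i$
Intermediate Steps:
$f{\left(n,R \right)} = - \frac{107}{7}$ ($f{\left(n,R \right)} = -2 + \frac{-93 + 0}{7} = -2 + \frac{1}{7} \left(-93\right) = -2 - \frac{93}{7} = - \frac{107}{7}$)
$B = 28 + 2 i \sqrt{2}$ ($B = 28 + \sqrt{-8} = 28 + 2 i \sqrt{2} \approx 28.0 + 2.8284 i$)
$t = \frac{1}{28 + 2 i \sqrt{2}} \approx 0.035354 - 0.0035712 i$
$W{\left(V,s \right)} = \frac{7}{198} - \frac{i \sqrt{2}}{396}$
$\left(W{\left(157,-4 \right)} + f{\left(-178,-155 \right)}\right) \left(-13276 - 13128\right) = \left(\left(\frac{7}{198} - \frac{i \sqrt{2}}{396}\right) - \frac{107}{7}\right) \left(-13276 - 13128\right) = \left(- \frac{21137}{1386} - \frac{i \sqrt{2}}{396}\right) \left(-26404\right) = \frac{39864382}{99} + \frac{6601 i \sqrt{2}}{99}$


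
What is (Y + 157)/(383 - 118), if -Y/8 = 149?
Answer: -207/53 ≈ -3.9057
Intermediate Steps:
Y = -1192 (Y = -8*149 = -1192)
(Y + 157)/(383 - 118) = (-1192 + 157)/(383 - 118) = -1035/265 = -1035*1/265 = -207/53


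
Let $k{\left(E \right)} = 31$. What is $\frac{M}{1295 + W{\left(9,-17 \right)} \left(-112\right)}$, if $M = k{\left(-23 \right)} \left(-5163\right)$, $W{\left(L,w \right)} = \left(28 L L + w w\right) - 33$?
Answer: $\frac{160053}{281393} \approx 0.56879$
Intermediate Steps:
$W{\left(L,w \right)} = -33 + w^{2} + 28 L^{2}$ ($W{\left(L,w \right)} = \left(28 L^{2} + w^{2}\right) - 33 = \left(w^{2} + 28 L^{2}\right) - 33 = -33 + w^{2} + 28 L^{2}$)
$M = -160053$ ($M = 31 \left(-5163\right) = -160053$)
$\frac{M}{1295 + W{\left(9,-17 \right)} \left(-112\right)} = - \frac{160053}{1295 + \left(-33 + \left(-17\right)^{2} + 28 \cdot 9^{2}\right) \left(-112\right)} = - \frac{160053}{1295 + \left(-33 + 289 + 28 \cdot 81\right) \left(-112\right)} = - \frac{160053}{1295 + \left(-33 + 289 + 2268\right) \left(-112\right)} = - \frac{160053}{1295 + 2524 \left(-112\right)} = - \frac{160053}{1295 - 282688} = - \frac{160053}{-281393} = \left(-160053\right) \left(- \frac{1}{281393}\right) = \frac{160053}{281393}$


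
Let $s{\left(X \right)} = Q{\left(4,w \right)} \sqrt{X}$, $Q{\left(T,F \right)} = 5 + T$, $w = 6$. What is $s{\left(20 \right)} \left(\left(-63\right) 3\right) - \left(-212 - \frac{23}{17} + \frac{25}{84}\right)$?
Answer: $\frac{304243}{1428} - 3402 \sqrt{5} \approx -7394.0$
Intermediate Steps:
$s{\left(X \right)} = 9 \sqrt{X}$ ($s{\left(X \right)} = \left(5 + 4\right) \sqrt{X} = 9 \sqrt{X}$)
$s{\left(20 \right)} \left(\left(-63\right) 3\right) - \left(-212 - \frac{23}{17} + \frac{25}{84}\right) = 9 \sqrt{20} \left(\left(-63\right) 3\right) - \left(-212 - \frac{23}{17} + \frac{25}{84}\right) = 9 \cdot 2 \sqrt{5} \left(-189\right) - \left(-212 - \frac{23}{17} + \frac{25}{84}\right) = 18 \sqrt{5} \left(-189\right) + \left(212 - \left(- \frac{23}{17} + \frac{25}{84}\right)\right) = - 3402 \sqrt{5} + \left(212 - - \frac{1507}{1428}\right) = - 3402 \sqrt{5} + \left(212 + \frac{1507}{1428}\right) = - 3402 \sqrt{5} + \frac{304243}{1428} = \frac{304243}{1428} - 3402 \sqrt{5}$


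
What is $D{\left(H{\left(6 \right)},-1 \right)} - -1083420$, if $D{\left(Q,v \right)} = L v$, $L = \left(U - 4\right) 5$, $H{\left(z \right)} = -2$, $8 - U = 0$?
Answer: $1083400$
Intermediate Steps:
$U = 8$ ($U = 8 - 0 = 8 + 0 = 8$)
$L = 20$ ($L = \left(8 - 4\right) 5 = 4 \cdot 5 = 20$)
$D{\left(Q,v \right)} = 20 v$
$D{\left(H{\left(6 \right)},-1 \right)} - -1083420 = 20 \left(-1\right) - -1083420 = -20 + 1083420 = 1083400$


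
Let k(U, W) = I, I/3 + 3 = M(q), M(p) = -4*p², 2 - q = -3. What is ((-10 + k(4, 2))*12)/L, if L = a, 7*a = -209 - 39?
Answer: 6699/62 ≈ 108.05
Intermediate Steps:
q = 5 (q = 2 - 1*(-3) = 2 + 3 = 5)
I = -309 (I = -9 + 3*(-4*5²) = -9 + 3*(-4*25) = -9 + 3*(-100) = -9 - 300 = -309)
a = -248/7 (a = (-209 - 39)/7 = (⅐)*(-248) = -248/7 ≈ -35.429)
k(U, W) = -309
L = -248/7 ≈ -35.429
((-10 + k(4, 2))*12)/L = ((-10 - 309)*12)/(-248/7) = -319*12*(-7/248) = -3828*(-7/248) = 6699/62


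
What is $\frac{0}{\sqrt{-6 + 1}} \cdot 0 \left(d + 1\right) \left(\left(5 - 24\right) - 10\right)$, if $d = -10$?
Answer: $0$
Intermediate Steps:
$\frac{0}{\sqrt{-6 + 1}} \cdot 0 \left(d + 1\right) \left(\left(5 - 24\right) - 10\right) = \frac{0}{\sqrt{-6 + 1}} \cdot 0 \left(-10 + 1\right) \left(\left(5 - 24\right) - 10\right) = \frac{0}{\sqrt{-5}} \cdot 0 \left(- 9 \left(\left(5 - 24\right) - 10\right)\right) = \frac{0}{i \sqrt{5}} \cdot 0 \left(- 9 \left(-19 - 10\right)\right) = 0 \left(- \frac{i \sqrt{5}}{5}\right) 0 \left(\left(-9\right) \left(-29\right)\right) = 0 \cdot 0 \cdot 261 = 0 \cdot 261 = 0$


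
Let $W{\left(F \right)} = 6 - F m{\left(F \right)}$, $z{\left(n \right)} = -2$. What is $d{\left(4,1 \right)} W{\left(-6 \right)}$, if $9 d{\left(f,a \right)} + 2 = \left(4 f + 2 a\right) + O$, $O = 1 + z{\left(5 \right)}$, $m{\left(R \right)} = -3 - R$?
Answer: $40$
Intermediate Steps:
$O = -1$ ($O = 1 - 2 = -1$)
$d{\left(f,a \right)} = - \frac{1}{3} + \frac{2 a}{9} + \frac{4 f}{9}$ ($d{\left(f,a \right)} = - \frac{2}{9} + \frac{\left(4 f + 2 a\right) - 1}{9} = - \frac{2}{9} + \frac{\left(2 a + 4 f\right) - 1}{9} = - \frac{2}{9} + \frac{-1 + 2 a + 4 f}{9} = - \frac{2}{9} + \left(- \frac{1}{9} + \frac{2 a}{9} + \frac{4 f}{9}\right) = - \frac{1}{3} + \frac{2 a}{9} + \frac{4 f}{9}$)
$W{\left(F \right)} = 6 - F \left(-3 - F\right)$
$d{\left(4,1 \right)} W{\left(-6 \right)} = \left(- \frac{1}{3} + \frac{2}{9} \cdot 1 + \frac{4}{9} \cdot 4\right) \left(6 - 6 \left(3 - 6\right)\right) = \left(- \frac{1}{3} + \frac{2}{9} + \frac{16}{9}\right) \left(6 - -18\right) = \frac{5 \left(6 + 18\right)}{3} = \frac{5}{3} \cdot 24 = 40$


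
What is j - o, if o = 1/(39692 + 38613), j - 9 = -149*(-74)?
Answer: 864095674/78305 ≈ 11035.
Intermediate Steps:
j = 11035 (j = 9 - 149*(-74) = 9 + 11026 = 11035)
o = 1/78305 ≈ 1.2771e-5
j - o = 11035 - 1*1/78305 = 11035 - 1/78305 = 864095674/78305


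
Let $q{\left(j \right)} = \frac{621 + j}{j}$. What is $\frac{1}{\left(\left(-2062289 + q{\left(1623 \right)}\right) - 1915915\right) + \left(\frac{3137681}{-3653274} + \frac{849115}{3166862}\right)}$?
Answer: $- \frac{1564763325486927}{6224946481398153384700} \approx -2.5137 \cdot 10^{-7}$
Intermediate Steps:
$q{\left(j \right)} = \frac{621 + j}{j}$
$\frac{1}{\left(\left(-2062289 + q{\left(1623 \right)}\right) - 1915915\right) + \left(\frac{3137681}{-3653274} + \frac{849115}{3166862}\right)} = \frac{1}{\left(\left(-2062289 + \frac{621 + 1623}{1623}\right) - 1915915\right) + \left(\frac{3137681}{-3653274} + \frac{849115}{3166862}\right)} = \frac{1}{\left(\left(-2062289 + \frac{1}{1623} \cdot 2244\right) - 1915915\right) + \left(3137681 \left(- \frac{1}{3653274}\right) + 849115 \cdot \frac{1}{3166862}\right)} = \frac{1}{\left(\left(-2062289 + \frac{748}{541}\right) - 1915915\right) + \left(- \frac{3137681}{3653274} + \frac{849115}{3166862}\right)} = \frac{1}{\left(- \frac{1115697601}{541} - 1915915\right) - \frac{1708638243628}{2892353651547}} = \frac{1}{- \frac{2152207616}{541} - \frac{1708638243628}{2892353651547}} = \frac{1}{- \frac{6224946481398153384700}{1564763325486927}} = - \frac{1564763325486927}{6224946481398153384700}$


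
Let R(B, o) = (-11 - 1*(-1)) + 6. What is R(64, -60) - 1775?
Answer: -1779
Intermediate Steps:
R(B, o) = -4 (R(B, o) = (-11 + 1) + 6 = -10 + 6 = -4)
R(64, -60) - 1775 = -4 - 1775 = -1779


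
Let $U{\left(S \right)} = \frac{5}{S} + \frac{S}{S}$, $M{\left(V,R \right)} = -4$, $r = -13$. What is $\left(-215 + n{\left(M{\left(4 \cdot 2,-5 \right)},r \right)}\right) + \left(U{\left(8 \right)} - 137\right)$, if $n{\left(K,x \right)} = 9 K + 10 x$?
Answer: $- \frac{4131}{8} \approx -516.38$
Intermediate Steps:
$U{\left(S \right)} = 1 + \frac{5}{S}$ ($U{\left(S \right)} = \frac{5}{S} + 1 = 1 + \frac{5}{S}$)
$\left(-215 + n{\left(M{\left(4 \cdot 2,-5 \right)},r \right)}\right) + \left(U{\left(8 \right)} - 137\right) = \left(-215 + \left(9 \left(-4\right) + 10 \left(-13\right)\right)\right) - \left(137 - \frac{5 + 8}{8}\right) = \left(-215 - 166\right) + \left(\frac{1}{8} \cdot 13 - 137\right) = \left(-215 - 166\right) + \left(\frac{13}{8} - 137\right) = -381 - \frac{1083}{8} = - \frac{4131}{8}$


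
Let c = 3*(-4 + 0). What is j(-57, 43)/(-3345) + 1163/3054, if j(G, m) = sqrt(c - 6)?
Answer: 1163/3054 - I*sqrt(2)/1115 ≈ 0.38081 - 0.0012684*I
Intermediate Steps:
c = -12 (c = 3*(-4) = -12)
j(G, m) = 3*I*sqrt(2) (j(G, m) = sqrt(-12 - 6) = sqrt(-18) = 3*I*sqrt(2))
j(-57, 43)/(-3345) + 1163/3054 = (3*I*sqrt(2))/(-3345) + 1163/3054 = (3*I*sqrt(2))*(-1/3345) + 1163*(1/3054) = -I*sqrt(2)/1115 + 1163/3054 = 1163/3054 - I*sqrt(2)/1115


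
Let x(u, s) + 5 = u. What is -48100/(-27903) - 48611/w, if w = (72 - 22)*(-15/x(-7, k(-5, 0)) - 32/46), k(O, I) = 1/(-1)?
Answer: -6925859802/3952925 ≈ -1752.1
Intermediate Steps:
k(O, I) = -1
x(u, s) = -5 + u
w = 1275/46 (w = (72 - 22)*(-15/(-5 - 7) - 32/46) = 50*(-15/(-12) - 32*1/46) = 50*(-15*(-1/12) - 16/23) = 50*(5/4 - 16/23) = 50*(51/92) = 1275/46 ≈ 27.717)
-48100/(-27903) - 48611/w = -48100/(-27903) - 48611/1275/46 = -48100*(-1/27903) - 48611*46/1275 = 48100/27903 - 2236106/1275 = -6925859802/3952925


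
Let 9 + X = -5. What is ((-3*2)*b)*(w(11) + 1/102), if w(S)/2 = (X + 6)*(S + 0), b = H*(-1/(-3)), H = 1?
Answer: 17951/51 ≈ 351.98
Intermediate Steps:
X = -14 (X = -9 - 5 = -14)
b = 1/3 (b = 1*(-1/(-3)) = 1*(-1*(-1/3)) = 1*(1/3) = 1/3 ≈ 0.33333)
w(S) = -16*S (w(S) = 2*((-14 + 6)*(S + 0)) = 2*(-8*S) = -16*S)
((-3*2)*b)*(w(11) + 1/102) = (-3*2*(1/3))*(-16*11 + 1/102) = (-6*1/3)*(-176 + 1/102) = -2*(-17951/102) = 17951/51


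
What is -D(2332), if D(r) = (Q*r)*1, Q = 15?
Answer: -34980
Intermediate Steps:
D(r) = 15*r (D(r) = (15*r)*1 = 15*r)
-D(2332) = -15*2332 = -1*34980 = -34980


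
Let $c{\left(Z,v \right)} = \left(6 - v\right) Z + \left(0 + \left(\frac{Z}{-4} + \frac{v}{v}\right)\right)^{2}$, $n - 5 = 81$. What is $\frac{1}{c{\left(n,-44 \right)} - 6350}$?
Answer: $- \frac{4}{6519} \approx -0.00061359$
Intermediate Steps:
$n = 86$ ($n = 5 + 81 = 86$)
$c{\left(Z,v \right)} = \left(1 - \frac{Z}{4}\right)^{2} + Z \left(6 - v\right)$ ($c{\left(Z,v \right)} = Z \left(6 - v\right) + \left(0 + \left(Z \left(- \frac{1}{4}\right) + 1\right)\right)^{2} = Z \left(6 - v\right) + \left(0 - \left(-1 + \frac{Z}{4}\right)\right)^{2} = Z \left(6 - v\right) + \left(1 - \frac{Z}{4}\right)^{2} = \left(1 - \frac{Z}{4}\right)^{2} + Z \left(6 - v\right)$)
$\frac{1}{c{\left(n,-44 \right)} - 6350} = \frac{1}{\left(\frac{\left(-4 + 86\right)^{2}}{16} - 86 \left(-6 - 44\right)\right) - 6350} = \frac{1}{\left(\frac{82^{2}}{16} - 86 \left(-50\right)\right) - 6350} = \frac{1}{\left(\frac{1}{16} \cdot 6724 + 4300\right) - 6350} = \frac{1}{\left(\frac{1681}{4} + 4300\right) - 6350} = \frac{1}{\frac{18881}{4} - 6350} = \frac{1}{- \frac{6519}{4}} = - \frac{4}{6519}$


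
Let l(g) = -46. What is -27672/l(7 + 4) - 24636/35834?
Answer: 10765926/17917 ≈ 600.88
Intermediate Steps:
-27672/l(7 + 4) - 24636/35834 = -27672/(-46) - 24636/35834 = -27672*(-1/46) - 24636*1/35834 = 13836/23 - 12318/17917 = 10765926/17917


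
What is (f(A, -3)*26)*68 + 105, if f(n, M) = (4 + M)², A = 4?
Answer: 1873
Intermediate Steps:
(f(A, -3)*26)*68 + 105 = ((4 - 3)²*26)*68 + 105 = (1²*26)*68 + 105 = (1*26)*68 + 105 = 26*68 + 105 = 1768 + 105 = 1873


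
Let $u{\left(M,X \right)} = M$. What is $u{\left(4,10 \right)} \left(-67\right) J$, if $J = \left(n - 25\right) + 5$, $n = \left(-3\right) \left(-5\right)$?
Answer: $1340$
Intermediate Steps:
$n = 15$
$J = -5$ ($J = \left(15 - 25\right) + 5 = -10 + 5 = -5$)
$u{\left(4,10 \right)} \left(-67\right) J = 4 \left(-67\right) \left(-5\right) = \left(-268\right) \left(-5\right) = 1340$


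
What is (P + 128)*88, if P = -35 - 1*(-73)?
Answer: 14608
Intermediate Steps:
P = 38 (P = -35 + 73 = 38)
(P + 128)*88 = (38 + 128)*88 = 166*88 = 14608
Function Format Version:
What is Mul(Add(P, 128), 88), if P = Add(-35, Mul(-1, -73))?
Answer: 14608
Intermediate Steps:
P = 38 (P = Add(-35, 73) = 38)
Mul(Add(P, 128), 88) = Mul(Add(38, 128), 88) = Mul(166, 88) = 14608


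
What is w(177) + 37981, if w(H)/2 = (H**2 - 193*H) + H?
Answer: 32671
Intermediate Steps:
w(H) = -384*H + 2*H**2 (w(H) = 2*((H**2 - 193*H) + H) = 2*(H**2 - 192*H) = -384*H + 2*H**2)
w(177) + 37981 = 2*177*(-192 + 177) + 37981 = 2*177*(-15) + 37981 = -5310 + 37981 = 32671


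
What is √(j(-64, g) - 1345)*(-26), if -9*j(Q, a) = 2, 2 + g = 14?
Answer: -26*I*√12107/3 ≈ -953.61*I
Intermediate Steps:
g = 12 (g = -2 + 14 = 12)
j(Q, a) = -2/9 (j(Q, a) = -⅑*2 = -2/9)
√(j(-64, g) - 1345)*(-26) = √(-2/9 - 1345)*(-26) = √(-12107/9)*(-26) = (I*√12107/3)*(-26) = -26*I*√12107/3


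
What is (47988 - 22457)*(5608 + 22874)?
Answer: 727173942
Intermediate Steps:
(47988 - 22457)*(5608 + 22874) = 25531*28482 = 727173942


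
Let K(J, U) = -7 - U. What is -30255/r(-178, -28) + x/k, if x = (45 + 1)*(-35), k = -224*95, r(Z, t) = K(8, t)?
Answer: -3065679/2128 ≈ -1440.6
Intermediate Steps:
r(Z, t) = -7 - t
k = -21280
x = -1610 (x = 46*(-35) = -1610)
-30255/r(-178, -28) + x/k = -30255/(-7 - 1*(-28)) - 1610/(-21280) = -30255/(-7 + 28) - 1610*(-1/21280) = -30255/21 + 23/304 = -30255*1/21 + 23/304 = -10085/7 + 23/304 = -3065679/2128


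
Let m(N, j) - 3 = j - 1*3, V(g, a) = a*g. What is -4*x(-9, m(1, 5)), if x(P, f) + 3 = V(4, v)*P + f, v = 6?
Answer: 856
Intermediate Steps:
m(N, j) = j (m(N, j) = 3 + (j - 1*3) = 3 + (j - 3) = 3 + (-3 + j) = j)
x(P, f) = -3 + f + 24*P (x(P, f) = -3 + ((6*4)*P + f) = -3 + (24*P + f) = -3 + (f + 24*P) = -3 + f + 24*P)
-4*x(-9, m(1, 5)) = -4*(-3 + 5 + 24*(-9)) = -4*(-3 + 5 - 216) = -4*(-214) = 856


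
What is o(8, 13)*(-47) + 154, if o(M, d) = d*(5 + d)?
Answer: -10844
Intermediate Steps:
o(8, 13)*(-47) + 154 = (13*(5 + 13))*(-47) + 154 = (13*18)*(-47) + 154 = 234*(-47) + 154 = -10998 + 154 = -10844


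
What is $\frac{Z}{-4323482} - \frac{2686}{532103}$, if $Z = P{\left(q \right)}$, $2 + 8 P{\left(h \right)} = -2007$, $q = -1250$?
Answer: $- \frac{91833986289}{18404301941168} \approx -0.0049898$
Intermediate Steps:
$P{\left(h \right)} = - \frac{2009}{8}$ ($P{\left(h \right)} = - \frac{1}{4} + \frac{1}{8} \left(-2007\right) = - \frac{1}{4} - \frac{2007}{8} = - \frac{2009}{8}$)
$Z = - \frac{2009}{8} \approx -251.13$
$\frac{Z}{-4323482} - \frac{2686}{532103} = - \frac{2009}{8 \left(-4323482\right)} - \frac{2686}{532103} = \left(- \frac{2009}{8}\right) \left(- \frac{1}{4323482}\right) - \frac{2686}{532103} = \frac{2009}{34587856} - \frac{2686}{532103} = - \frac{91833986289}{18404301941168}$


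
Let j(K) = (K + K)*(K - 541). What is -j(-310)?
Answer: -527620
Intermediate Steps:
j(K) = 2*K*(-541 + K) (j(K) = (2*K)*(-541 + K) = 2*K*(-541 + K))
-j(-310) = -2*(-310)*(-541 - 310) = -2*(-310)*(-851) = -1*527620 = -527620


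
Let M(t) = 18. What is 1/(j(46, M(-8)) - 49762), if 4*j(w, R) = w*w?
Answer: -1/49233 ≈ -2.0312e-5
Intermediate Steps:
j(w, R) = w²/4 (j(w, R) = (w*w)/4 = w²/4)
1/(j(46, M(-8)) - 49762) = 1/((¼)*46² - 49762) = 1/((¼)*2116 - 49762) = 1/(529 - 49762) = 1/(-49233) = -1/49233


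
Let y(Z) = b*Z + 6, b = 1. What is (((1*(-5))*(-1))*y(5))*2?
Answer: 110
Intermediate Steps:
y(Z) = 6 + Z (y(Z) = 1*Z + 6 = Z + 6 = 6 + Z)
(((1*(-5))*(-1))*y(5))*2 = (((1*(-5))*(-1))*(6 + 5))*2 = (-5*(-1)*11)*2 = (5*11)*2 = 55*2 = 110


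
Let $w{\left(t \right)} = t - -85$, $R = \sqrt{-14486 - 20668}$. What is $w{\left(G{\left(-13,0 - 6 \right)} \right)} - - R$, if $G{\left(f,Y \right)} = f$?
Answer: $72 + 9 i \sqrt{434} \approx 72.0 + 187.49 i$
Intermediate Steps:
$R = 9 i \sqrt{434}$ ($R = \sqrt{-35154} = 9 i \sqrt{434} \approx 187.49 i$)
$w{\left(t \right)} = 85 + t$ ($w{\left(t \right)} = t + 85 = 85 + t$)
$w{\left(G{\left(-13,0 - 6 \right)} \right)} - - R = \left(85 - 13\right) - - 9 i \sqrt{434} = 72 - - 9 i \sqrt{434} = 72 + 9 i \sqrt{434}$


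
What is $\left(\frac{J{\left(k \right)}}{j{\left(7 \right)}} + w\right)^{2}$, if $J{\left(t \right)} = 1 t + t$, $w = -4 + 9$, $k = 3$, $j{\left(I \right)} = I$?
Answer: $\frac{1681}{49} \approx 34.306$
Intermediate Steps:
$w = 5$
$J{\left(t \right)} = 2 t$ ($J{\left(t \right)} = t + t = 2 t$)
$\left(\frac{J{\left(k \right)}}{j{\left(7 \right)}} + w\right)^{2} = \left(\frac{2 \cdot 3}{7} + 5\right)^{2} = \left(6 \cdot \frac{1}{7} + 5\right)^{2} = \left(\frac{6}{7} + 5\right)^{2} = \left(\frac{41}{7}\right)^{2} = \frac{1681}{49}$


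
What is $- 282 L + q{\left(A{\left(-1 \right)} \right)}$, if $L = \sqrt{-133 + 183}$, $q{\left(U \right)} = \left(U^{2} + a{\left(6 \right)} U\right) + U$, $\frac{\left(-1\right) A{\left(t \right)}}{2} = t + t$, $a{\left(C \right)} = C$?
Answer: $44 - 1410 \sqrt{2} \approx -1950.0$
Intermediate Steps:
$A{\left(t \right)} = - 4 t$ ($A{\left(t \right)} = - 2 \left(t + t\right) = - 2 \cdot 2 t = - 4 t$)
$q{\left(U \right)} = U^{2} + 7 U$ ($q{\left(U \right)} = \left(U^{2} + 6 U\right) + U = U^{2} + 7 U$)
$L = 5 \sqrt{2}$ ($L = \sqrt{50} = 5 \sqrt{2} \approx 7.0711$)
$- 282 L + q{\left(A{\left(-1 \right)} \right)} = - 282 \cdot 5 \sqrt{2} + \left(-4\right) \left(-1\right) \left(7 - -4\right) = - 1410 \sqrt{2} + 4 \left(7 + 4\right) = - 1410 \sqrt{2} + 4 \cdot 11 = - 1410 \sqrt{2} + 44 = 44 - 1410 \sqrt{2}$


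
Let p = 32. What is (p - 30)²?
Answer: 4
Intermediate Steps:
(p - 30)² = (32 - 30)² = 2² = 4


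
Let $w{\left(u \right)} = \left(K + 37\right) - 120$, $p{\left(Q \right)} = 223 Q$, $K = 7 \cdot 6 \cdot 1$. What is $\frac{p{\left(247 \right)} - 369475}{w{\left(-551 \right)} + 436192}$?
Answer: $- \frac{314394}{436151} \approx -0.72084$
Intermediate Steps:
$K = 42$ ($K = 42 \cdot 1 = 42$)
$w{\left(u \right)} = -41$ ($w{\left(u \right)} = \left(42 + 37\right) - 120 = 79 - 120 = -41$)
$\frac{p{\left(247 \right)} - 369475}{w{\left(-551 \right)} + 436192} = \frac{223 \cdot 247 - 369475}{-41 + 436192} = \frac{55081 - 369475}{436151} = \left(-314394\right) \frac{1}{436151} = - \frac{314394}{436151}$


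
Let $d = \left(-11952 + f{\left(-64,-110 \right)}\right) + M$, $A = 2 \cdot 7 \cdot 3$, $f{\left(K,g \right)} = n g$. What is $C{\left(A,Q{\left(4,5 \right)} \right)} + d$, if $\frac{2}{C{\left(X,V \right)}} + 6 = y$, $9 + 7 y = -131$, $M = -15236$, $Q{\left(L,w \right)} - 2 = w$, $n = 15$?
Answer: $- \frac{374895}{13} \approx -28838.0$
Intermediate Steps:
$f{\left(K,g \right)} = 15 g$
$Q{\left(L,w \right)} = 2 + w$
$A = 42$ ($A = 14 \cdot 3 = 42$)
$y = -20$ ($y = - \frac{9}{7} + \frac{1}{7} \left(-131\right) = - \frac{9}{7} - \frac{131}{7} = -20$)
$C{\left(X,V \right)} = - \frac{1}{13}$ ($C{\left(X,V \right)} = \frac{2}{-6 - 20} = \frac{2}{-26} = 2 \left(- \frac{1}{26}\right) = - \frac{1}{13}$)
$d = -28838$ ($d = \left(-11952 + 15 \left(-110\right)\right) - 15236 = \left(-11952 - 1650\right) - 15236 = -13602 - 15236 = -28838$)
$C{\left(A,Q{\left(4,5 \right)} \right)} + d = - \frac{1}{13} - 28838 = - \frac{374895}{13}$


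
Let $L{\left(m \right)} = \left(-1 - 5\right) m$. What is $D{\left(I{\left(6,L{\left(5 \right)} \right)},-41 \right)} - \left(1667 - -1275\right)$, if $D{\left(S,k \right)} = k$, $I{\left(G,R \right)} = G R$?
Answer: $-2983$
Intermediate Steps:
$L{\left(m \right)} = - 6 m$
$D{\left(I{\left(6,L{\left(5 \right)} \right)},-41 \right)} - \left(1667 - -1275\right) = -41 - \left(1667 - -1275\right) = -41 - \left(1667 + 1275\right) = -41 - 2942 = -2983$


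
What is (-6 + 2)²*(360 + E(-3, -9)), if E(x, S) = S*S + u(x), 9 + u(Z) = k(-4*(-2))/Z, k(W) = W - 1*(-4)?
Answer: 6848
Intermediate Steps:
k(W) = 4 + W (k(W) = W + 4 = 4 + W)
u(Z) = -9 + 12/Z (u(Z) = -9 + (4 - 4*(-2))/Z = -9 + (4 + 8)/Z = -9 + 12/Z)
E(x, S) = -9 + S² + 12/x (E(x, S) = S*S + (-9 + 12/x) = S² + (-9 + 12/x) = -9 + S² + 12/x)
(-6 + 2)²*(360 + E(-3, -9)) = (-6 + 2)²*(360 + (-9 + (-9)² + 12/(-3))) = (-4)²*(360 + (-9 + 81 + 12*(-⅓))) = 16*(360 + (-9 + 81 - 4)) = 16*(360 + 68) = 16*428 = 6848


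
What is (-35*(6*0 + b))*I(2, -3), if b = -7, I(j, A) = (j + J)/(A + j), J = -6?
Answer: 980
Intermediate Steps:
I(j, A) = (-6 + j)/(A + j) (I(j, A) = (j - 6)/(A + j) = (-6 + j)/(A + j))
(-35*(6*0 + b))*I(2, -3) = (-35*(6*0 - 7))*((-6 + 2)/(-3 + 2)) = (-35*(0 - 7))*(-4/(-1)) = (-35*(-7))*(-1*(-4)) = 245*4 = 980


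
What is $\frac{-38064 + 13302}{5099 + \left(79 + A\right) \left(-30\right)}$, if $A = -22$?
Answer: $- \frac{24762}{3389} \approx -7.3066$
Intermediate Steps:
$\frac{-38064 + 13302}{5099 + \left(79 + A\right) \left(-30\right)} = \frac{-38064 + 13302}{5099 + \left(79 - 22\right) \left(-30\right)} = - \frac{24762}{5099 + 57 \left(-30\right)} = - \frac{24762}{5099 - 1710} = - \frac{24762}{3389}$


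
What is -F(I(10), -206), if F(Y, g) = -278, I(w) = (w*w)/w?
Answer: 278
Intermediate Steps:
I(w) = w (I(w) = w**2/w = w)
-F(I(10), -206) = -1*(-278) = 278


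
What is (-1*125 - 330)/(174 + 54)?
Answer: -455/228 ≈ -1.9956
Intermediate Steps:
(-1*125 - 330)/(174 + 54) = (-125 - 330)/228 = -455*1/228 = -455/228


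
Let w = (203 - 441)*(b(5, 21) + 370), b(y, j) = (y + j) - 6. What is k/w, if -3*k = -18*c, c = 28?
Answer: -2/1105 ≈ -0.0018100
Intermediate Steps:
b(y, j) = -6 + j + y (b(y, j) = (j + y) - 6 = -6 + j + y)
w = -92820 (w = (203 - 441)*((-6 + 21 + 5) + 370) = -238*(20 + 370) = -238*390 = -92820)
k = 168 (k = -(-6)*28 = -⅓*(-504) = 168)
k/w = 168/(-92820) = 168*(-1/92820) = -2/1105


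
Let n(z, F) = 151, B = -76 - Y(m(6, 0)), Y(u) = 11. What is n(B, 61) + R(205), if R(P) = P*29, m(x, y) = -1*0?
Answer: 6096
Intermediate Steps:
m(x, y) = 0
R(P) = 29*P
B = -87 (B = -76 - 1*11 = -76 - 11 = -87)
n(B, 61) + R(205) = 151 + 29*205 = 151 + 5945 = 6096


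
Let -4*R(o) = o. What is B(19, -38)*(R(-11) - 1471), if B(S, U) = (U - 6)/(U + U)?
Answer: -64603/76 ≈ -850.04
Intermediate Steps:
B(S, U) = (-6 + U)/(2*U) (B(S, U) = (-6 + U)/((2*U)) = (-6 + U)*(1/(2*U)) = (-6 + U)/(2*U))
R(o) = -o/4
B(19, -38)*(R(-11) - 1471) = ((1/2)*(-6 - 38)/(-38))*(-1/4*(-11) - 1471) = ((1/2)*(-1/38)*(-44))*(11/4 - 1471) = (11/19)*(-5873/4) = -64603/76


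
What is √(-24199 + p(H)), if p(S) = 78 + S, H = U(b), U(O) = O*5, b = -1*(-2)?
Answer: 3*I*√2679 ≈ 155.28*I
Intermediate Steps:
b = 2
U(O) = 5*O
H = 10 (H = 5*2 = 10)
√(-24199 + p(H)) = √(-24199 + (78 + 10)) = √(-24199 + 88) = √(-24111) = 3*I*√2679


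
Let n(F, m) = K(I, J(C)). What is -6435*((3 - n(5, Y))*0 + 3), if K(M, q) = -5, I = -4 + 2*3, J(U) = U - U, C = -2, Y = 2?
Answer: -19305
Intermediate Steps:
J(U) = 0
I = 2 (I = -4 + 6 = 2)
n(F, m) = -5
-6435*((3 - n(5, Y))*0 + 3) = -6435*((3 - 1*(-5))*0 + 3) = -6435*((3 + 5)*0 + 3) = -6435*(8*0 + 3) = -6435*(0 + 3) = -6435*3 = -19305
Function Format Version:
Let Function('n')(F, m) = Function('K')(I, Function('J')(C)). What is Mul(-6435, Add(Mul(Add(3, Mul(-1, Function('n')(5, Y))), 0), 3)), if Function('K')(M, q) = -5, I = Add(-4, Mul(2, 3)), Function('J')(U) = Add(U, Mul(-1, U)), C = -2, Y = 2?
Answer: -19305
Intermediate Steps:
Function('J')(U) = 0
I = 2 (I = Add(-4, 6) = 2)
Function('n')(F, m) = -5
Mul(-6435, Add(Mul(Add(3, Mul(-1, Function('n')(5, Y))), 0), 3)) = Mul(-6435, Add(Mul(Add(3, Mul(-1, -5)), 0), 3)) = Mul(-6435, Add(Mul(Add(3, 5), 0), 3)) = Mul(-6435, Add(Mul(8, 0), 3)) = Mul(-6435, Add(0, 3)) = Mul(-6435, 3) = -19305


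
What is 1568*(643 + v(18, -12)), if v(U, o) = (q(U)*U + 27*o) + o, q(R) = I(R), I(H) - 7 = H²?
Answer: 9823520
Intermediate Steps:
I(H) = 7 + H²
q(R) = 7 + R²
v(U, o) = 28*o + U*(7 + U²) (v(U, o) = ((7 + U²)*U + 27*o) + o = (U*(7 + U²) + 27*o) + o = (27*o + U*(7 + U²)) + o = 28*o + U*(7 + U²))
1568*(643 + v(18, -12)) = 1568*(643 + (28*(-12) + 18*(7 + 18²))) = 1568*(643 + (-336 + 18*(7 + 324))) = 1568*(643 + (-336 + 18*331)) = 1568*(643 + (-336 + 5958)) = 1568*(643 + 5622) = 1568*6265 = 9823520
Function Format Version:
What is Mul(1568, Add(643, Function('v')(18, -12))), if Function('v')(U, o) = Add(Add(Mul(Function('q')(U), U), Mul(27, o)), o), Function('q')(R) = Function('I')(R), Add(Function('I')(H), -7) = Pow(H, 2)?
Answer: 9823520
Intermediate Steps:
Function('I')(H) = Add(7, Pow(H, 2))
Function('q')(R) = Add(7, Pow(R, 2))
Function('v')(U, o) = Add(Mul(28, o), Mul(U, Add(7, Pow(U, 2)))) (Function('v')(U, o) = Add(Add(Mul(Add(7, Pow(U, 2)), U), Mul(27, o)), o) = Add(Add(Mul(U, Add(7, Pow(U, 2))), Mul(27, o)), o) = Add(Add(Mul(27, o), Mul(U, Add(7, Pow(U, 2)))), o) = Add(Mul(28, o), Mul(U, Add(7, Pow(U, 2)))))
Mul(1568, Add(643, Function('v')(18, -12))) = Mul(1568, Add(643, Add(Mul(28, -12), Mul(18, Add(7, Pow(18, 2)))))) = Mul(1568, Add(643, Add(-336, Mul(18, Add(7, 324))))) = Mul(1568, Add(643, Add(-336, Mul(18, 331)))) = Mul(1568, Add(643, Add(-336, 5958))) = Mul(1568, Add(643, 5622)) = Mul(1568, 6265) = 9823520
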